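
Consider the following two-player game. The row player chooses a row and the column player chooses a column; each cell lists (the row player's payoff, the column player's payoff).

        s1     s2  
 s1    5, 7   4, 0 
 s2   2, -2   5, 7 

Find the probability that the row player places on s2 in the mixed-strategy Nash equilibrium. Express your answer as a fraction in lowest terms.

7/16

The row player's mix p on s1 must make the column player indifferent between s1 and s2.
The column player's payoff from s1: 7p + (-2)(1−p). From s2: 0p + 7(1−p).
Set equal: 7p = 9(1−p) → p = 9/16.
Probability on s2 is 1 − 9/16 = 7/16.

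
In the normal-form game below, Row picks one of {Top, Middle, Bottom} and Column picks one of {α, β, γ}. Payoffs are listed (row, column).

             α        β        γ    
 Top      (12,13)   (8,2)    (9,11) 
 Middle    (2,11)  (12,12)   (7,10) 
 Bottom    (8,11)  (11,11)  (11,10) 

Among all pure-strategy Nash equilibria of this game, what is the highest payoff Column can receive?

13

(Top, α) is a pure NE (Row: 12 ≥ 8; Column: 13 ≥ 11). Column gets 13.
(Middle, β) is a pure NE (Row: 12 ≥ 11; Column: 12 ≥ 11). Column gets 12.
Every other cell has a profitable deviation for at least one player. Highest of {13, 12} is 13.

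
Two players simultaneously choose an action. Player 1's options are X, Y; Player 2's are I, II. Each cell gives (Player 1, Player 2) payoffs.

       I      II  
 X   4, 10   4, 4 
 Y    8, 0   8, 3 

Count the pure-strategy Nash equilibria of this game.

(Y, II): Player 1 gets 8 (best alternative 4); Player 2 gets 3 (best alternative 0). Neither deviates — NE.
(X, I) is not a NE: Player 1 would switch to Y (8 > 4).
No other cell survives both best-response checks, so there is 1 pure NE.

1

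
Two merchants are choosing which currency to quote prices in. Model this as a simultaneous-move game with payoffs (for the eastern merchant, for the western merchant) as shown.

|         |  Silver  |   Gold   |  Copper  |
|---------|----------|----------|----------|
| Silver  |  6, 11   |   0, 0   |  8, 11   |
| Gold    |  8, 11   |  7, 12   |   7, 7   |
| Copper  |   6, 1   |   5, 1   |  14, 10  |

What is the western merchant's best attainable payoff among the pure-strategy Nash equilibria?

12

Both Gold is a pure NE (the eastern merchant: 7 ≥ 5; the western merchant: 12 ≥ 11). The western merchant gets 12.
Both Copper is a pure NE (the eastern merchant: 14 ≥ 8; the western merchant: 10 ≥ 1). The western merchant gets 10.
Every other cell has a profitable deviation for at least one player. Highest of {12, 10} is 12.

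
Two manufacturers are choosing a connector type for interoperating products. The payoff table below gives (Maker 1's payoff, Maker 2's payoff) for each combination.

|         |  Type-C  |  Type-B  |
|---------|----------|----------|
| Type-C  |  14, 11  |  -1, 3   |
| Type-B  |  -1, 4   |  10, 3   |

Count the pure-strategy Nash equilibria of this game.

Both Type-C: Maker 1 gets 14 (best alternative -1); Maker 2 gets 11 (best alternative 3). Neither deviates — NE.
Both Type-B is not a NE: Maker 2 would switch to Type-C (4 > 3).
No other cell survives both best-response checks, so there is 1 pure NE.

1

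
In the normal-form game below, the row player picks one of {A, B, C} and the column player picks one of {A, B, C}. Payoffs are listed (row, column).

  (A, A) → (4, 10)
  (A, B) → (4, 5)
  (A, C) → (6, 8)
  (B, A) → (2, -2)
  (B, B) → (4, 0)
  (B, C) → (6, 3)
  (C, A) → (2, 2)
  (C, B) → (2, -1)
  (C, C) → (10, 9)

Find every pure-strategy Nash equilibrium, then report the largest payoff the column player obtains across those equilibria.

10

Both A is a pure NE (the row player: 4 ≥ 2; the column player: 10 ≥ 8). The column player gets 10.
Both C is a pure NE (the row player: 10 ≥ 6; the column player: 9 ≥ 2). The column player gets 9.
Every other cell has a profitable deviation for at least one player. Highest of {10, 9} is 10.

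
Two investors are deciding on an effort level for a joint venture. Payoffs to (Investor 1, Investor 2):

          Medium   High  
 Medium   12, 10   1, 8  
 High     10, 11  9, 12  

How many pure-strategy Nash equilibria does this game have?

2

Both Medium: Investor 1 gets 12 (best alternative 10); Investor 2 gets 10 (best alternative 8). Neither deviates — NE.
Both High: Investor 1 gets 9 (best alternative 1); Investor 2 gets 12 (best alternative 11). Neither deviates — NE.
(High, Medium) is not a NE: Investor 1 would switch to Medium (12 > 10).
No other cell survives both best-response checks, so there are 2 pure NE.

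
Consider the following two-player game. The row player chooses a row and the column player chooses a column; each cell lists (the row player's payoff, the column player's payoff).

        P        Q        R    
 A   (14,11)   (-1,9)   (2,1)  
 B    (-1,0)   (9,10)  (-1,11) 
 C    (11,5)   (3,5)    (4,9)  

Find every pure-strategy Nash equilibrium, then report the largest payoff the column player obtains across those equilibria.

(A, P) is a pure NE (the row player: 14 ≥ 11; the column player: 11 ≥ 9). The column player gets 11.
(C, R) is a pure NE (the row player: 4 ≥ 2; the column player: 9 ≥ 5). The column player gets 9.
Every other cell has a profitable deviation for at least one player. Highest of {11, 9} is 11.

11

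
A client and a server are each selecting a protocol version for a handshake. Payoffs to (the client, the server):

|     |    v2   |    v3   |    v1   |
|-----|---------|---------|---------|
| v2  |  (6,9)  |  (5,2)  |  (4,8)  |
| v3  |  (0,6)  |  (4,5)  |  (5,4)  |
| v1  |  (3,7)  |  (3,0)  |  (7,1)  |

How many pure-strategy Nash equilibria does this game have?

1

Both v2: the client gets 6 (best alternative 3); the server gets 9 (best alternative 8). Neither deviates — NE.
Both v3 is not a NE: the client would switch to v2 (5 > 4).
No other cell survives both best-response checks, so there is 1 pure NE.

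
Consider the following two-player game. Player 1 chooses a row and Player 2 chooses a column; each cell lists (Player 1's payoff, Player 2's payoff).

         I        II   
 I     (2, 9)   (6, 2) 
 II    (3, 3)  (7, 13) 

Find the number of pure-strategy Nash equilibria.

Both II: Player 1 gets 7 (best alternative 6); Player 2 gets 13 (best alternative 3). Neither deviates — NE.
Both I is not a NE: Player 1 would switch to II (3 > 2).
No other cell survives both best-response checks, so there is 1 pure NE.

1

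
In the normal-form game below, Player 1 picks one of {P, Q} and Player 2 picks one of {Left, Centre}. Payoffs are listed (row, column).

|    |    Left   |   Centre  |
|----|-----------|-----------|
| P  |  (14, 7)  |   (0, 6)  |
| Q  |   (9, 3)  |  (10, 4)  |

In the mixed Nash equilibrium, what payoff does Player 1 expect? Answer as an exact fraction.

28/3

Player 2 mixes with probability q on Left, chosen so Player 1 is indifferent: 14q + 0(1−q) = 9q + 10(1−q) gives q = 2/3.
Player 1's expected payoff (from either row, since indifferent) is 14·2/3 + 0·1/3 = 28/3.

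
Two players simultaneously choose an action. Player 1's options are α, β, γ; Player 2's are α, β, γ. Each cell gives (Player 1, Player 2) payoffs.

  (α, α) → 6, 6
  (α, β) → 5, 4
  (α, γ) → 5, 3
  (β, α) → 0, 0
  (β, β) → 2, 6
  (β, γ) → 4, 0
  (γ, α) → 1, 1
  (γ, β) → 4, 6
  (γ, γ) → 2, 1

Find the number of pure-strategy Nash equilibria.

1

Both α: Player 1 gets 6 (best alternative 1); Player 2 gets 6 (best alternative 4). Neither deviates — NE.
Both β is not a NE: Player 1 would switch to α (5 > 2).
No other cell survives both best-response checks, so there is 1 pure NE.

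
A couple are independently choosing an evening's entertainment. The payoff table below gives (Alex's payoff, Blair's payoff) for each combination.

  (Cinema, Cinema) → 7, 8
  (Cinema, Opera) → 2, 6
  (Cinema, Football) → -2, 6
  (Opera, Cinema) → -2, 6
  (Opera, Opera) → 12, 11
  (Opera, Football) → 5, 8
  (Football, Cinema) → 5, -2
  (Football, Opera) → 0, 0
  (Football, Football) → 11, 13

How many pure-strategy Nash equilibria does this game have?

Both Cinema: Alex gets 7 (best alternative 5); Blair gets 8 (best alternative 6). Neither deviates — NE.
Both Opera: Alex gets 12 (best alternative 2); Blair gets 11 (best alternative 8). Neither deviates — NE.
Both Football: Alex gets 11 (best alternative 5); Blair gets 13 (best alternative 0). Neither deviates — NE.
(Football, Cinema) is not a NE: Alex would switch to Cinema (7 > 5).
No other cell survives both best-response checks, so there are 3 pure NE.

3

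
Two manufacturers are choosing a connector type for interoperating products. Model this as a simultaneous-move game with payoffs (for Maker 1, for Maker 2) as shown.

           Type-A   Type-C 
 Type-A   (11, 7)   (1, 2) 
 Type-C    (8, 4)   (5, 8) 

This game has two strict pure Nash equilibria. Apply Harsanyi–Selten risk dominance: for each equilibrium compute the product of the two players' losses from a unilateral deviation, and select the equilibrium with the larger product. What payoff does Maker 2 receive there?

At both Type-A: Maker 1 loses 11 − 8 = 3 by deviating; Maker 2 loses 7 − 2 = 5. Product = 3·5 = 15.
At both Type-C: Maker 1 loses 5 − 1 = 4 by deviating; Maker 2 loses 8 − 4 = 4. Product = 4·4 = 16.
16 > 15, so both Type-C is risk-dominant. Maker 2's payoff there is 8.

8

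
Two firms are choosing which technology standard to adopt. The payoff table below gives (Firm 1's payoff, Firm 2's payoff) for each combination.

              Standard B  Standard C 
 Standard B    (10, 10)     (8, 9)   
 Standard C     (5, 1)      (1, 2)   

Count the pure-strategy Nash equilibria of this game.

Both Standard B: Firm 1 gets 10 (best alternative 5); Firm 2 gets 10 (best alternative 9). Neither deviates — NE.
Both Standard C is not a NE: Firm 1 would switch to Standard B (8 > 1).
No other cell survives both best-response checks, so there is 1 pure NE.

1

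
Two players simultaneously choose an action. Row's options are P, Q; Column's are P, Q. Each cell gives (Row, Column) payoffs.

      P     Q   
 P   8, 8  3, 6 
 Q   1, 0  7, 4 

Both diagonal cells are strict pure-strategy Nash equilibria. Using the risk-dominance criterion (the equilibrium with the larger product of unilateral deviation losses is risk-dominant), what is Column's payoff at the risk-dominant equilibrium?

4

At both P: Row loses 8 − 1 = 7 by deviating; Column loses 8 − 6 = 2. Product = 7·2 = 14.
At both Q: Row loses 7 − 3 = 4 by deviating; Column loses 4 − 0 = 4. Product = 4·4 = 16.
16 > 14, so both Q is risk-dominant. Column's payoff there is 4.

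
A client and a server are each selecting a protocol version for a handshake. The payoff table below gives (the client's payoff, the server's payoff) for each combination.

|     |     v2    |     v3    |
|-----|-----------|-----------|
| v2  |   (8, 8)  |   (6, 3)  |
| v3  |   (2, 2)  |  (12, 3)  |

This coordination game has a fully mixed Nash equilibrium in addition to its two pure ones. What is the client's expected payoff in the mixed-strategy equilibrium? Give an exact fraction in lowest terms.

The server mixes with probability q on v2, chosen so the client is indifferent: 8q + 6(1−q) = 2q + 12(1−q) gives q = 1/2.
The client's expected payoff (from either row, since indifferent) is 8·1/2 + 6·1/2 = 7.

7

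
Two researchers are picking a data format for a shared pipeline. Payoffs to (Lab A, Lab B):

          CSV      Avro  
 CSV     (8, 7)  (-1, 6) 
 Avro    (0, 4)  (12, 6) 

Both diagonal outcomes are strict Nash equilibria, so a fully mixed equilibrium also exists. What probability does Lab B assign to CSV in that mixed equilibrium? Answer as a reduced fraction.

13/21

Lab B's mix q on CSV must make Lab A indifferent between CSV and Avro.
Lab A's payoff from CSV: 8q + (-1)(1−q). From Avro: 0q + 12(1−q).
Set equal: 8q = 13(1−q) → q = 13/21.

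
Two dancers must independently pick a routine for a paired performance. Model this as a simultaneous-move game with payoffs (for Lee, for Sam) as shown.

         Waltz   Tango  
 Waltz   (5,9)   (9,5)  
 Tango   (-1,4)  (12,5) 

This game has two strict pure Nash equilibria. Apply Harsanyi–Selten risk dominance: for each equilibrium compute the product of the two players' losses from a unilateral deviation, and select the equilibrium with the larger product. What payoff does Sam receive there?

9

At both Waltz: Lee loses 5 − (-1) = 6 by deviating; Sam loses 9 − 5 = 4. Product = 6·4 = 24.
At both Tango: Lee loses 12 − 9 = 3 by deviating; Sam loses 5 − 4 = 1. Product = 3·1 = 3.
24 > 3, so both Waltz is risk-dominant. Sam's payoff there is 9.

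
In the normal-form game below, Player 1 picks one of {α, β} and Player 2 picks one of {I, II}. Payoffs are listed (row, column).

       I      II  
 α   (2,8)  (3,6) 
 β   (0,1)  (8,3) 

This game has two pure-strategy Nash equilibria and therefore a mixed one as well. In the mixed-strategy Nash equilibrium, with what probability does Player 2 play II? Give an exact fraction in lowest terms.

2/7

Player 2's mix q on I must make Player 1 indifferent between α and β.
Player 1's payoff from α: 2q + 3(1−q). From β: 0q + 8(1−q).
Set equal: 2q = 5(1−q) → q = 5/7.
Probability on II is 1 − 5/7 = 2/7.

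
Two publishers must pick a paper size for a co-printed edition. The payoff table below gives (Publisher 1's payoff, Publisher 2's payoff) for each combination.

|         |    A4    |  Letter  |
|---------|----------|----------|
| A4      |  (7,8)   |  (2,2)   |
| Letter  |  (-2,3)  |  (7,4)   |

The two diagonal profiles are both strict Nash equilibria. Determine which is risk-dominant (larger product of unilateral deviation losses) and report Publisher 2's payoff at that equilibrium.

8

At both A4: Publisher 1 loses 7 − (-2) = 9 by deviating; Publisher 2 loses 8 − 2 = 6. Product = 9·6 = 54.
At both Letter: Publisher 1 loses 7 − 2 = 5 by deviating; Publisher 2 loses 4 − 3 = 1. Product = 5·1 = 5.
54 > 5, so both A4 is risk-dominant. Publisher 2's payoff there is 8.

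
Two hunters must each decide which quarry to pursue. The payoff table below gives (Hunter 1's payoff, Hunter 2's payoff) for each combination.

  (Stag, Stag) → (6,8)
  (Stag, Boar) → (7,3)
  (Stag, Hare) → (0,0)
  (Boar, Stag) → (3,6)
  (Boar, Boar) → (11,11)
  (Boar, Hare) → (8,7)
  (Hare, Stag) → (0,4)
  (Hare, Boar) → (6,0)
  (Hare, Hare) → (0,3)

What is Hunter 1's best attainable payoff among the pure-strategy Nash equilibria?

Both Stag is a pure NE (Hunter 1: 6 ≥ 3; Hunter 2: 8 ≥ 3). Hunter 1 gets 6.
Both Boar is a pure NE (Hunter 1: 11 ≥ 7; Hunter 2: 11 ≥ 7). Hunter 1 gets 11.
Every other cell has a profitable deviation for at least one player. Highest of {6, 11} is 11.

11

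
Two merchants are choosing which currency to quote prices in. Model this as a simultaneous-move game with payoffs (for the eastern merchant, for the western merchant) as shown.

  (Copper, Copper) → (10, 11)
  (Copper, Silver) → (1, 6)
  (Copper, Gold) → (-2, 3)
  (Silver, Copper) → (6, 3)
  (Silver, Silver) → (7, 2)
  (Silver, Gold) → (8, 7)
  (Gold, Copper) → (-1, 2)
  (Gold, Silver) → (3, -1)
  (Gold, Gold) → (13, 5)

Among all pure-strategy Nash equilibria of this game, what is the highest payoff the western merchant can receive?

11

Both Copper is a pure NE (the eastern merchant: 10 ≥ 6; the western merchant: 11 ≥ 6). The western merchant gets 11.
Both Gold is a pure NE (the eastern merchant: 13 ≥ 8; the western merchant: 5 ≥ 2). The western merchant gets 5.
Every other cell has a profitable deviation for at least one player. Highest of {11, 5} is 11.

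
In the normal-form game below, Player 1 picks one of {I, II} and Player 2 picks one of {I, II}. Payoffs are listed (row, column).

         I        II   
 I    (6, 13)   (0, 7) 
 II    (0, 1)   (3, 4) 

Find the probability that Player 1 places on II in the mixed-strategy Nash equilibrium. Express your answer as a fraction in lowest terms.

2/3

Player 1's mix p on I must make Player 2 indifferent between I and II.
Player 2's payoff from I: 13p + 1(1−p). From II: 7p + 4(1−p).
Set equal: 6p = 3(1−p) → p = 3/9 = 1/3.
Probability on II is 1 − 1/3 = 2/3.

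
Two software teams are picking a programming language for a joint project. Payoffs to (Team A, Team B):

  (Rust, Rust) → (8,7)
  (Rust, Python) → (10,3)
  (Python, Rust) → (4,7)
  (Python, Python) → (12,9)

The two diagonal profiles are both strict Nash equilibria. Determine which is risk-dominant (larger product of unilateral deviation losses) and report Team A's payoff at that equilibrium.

At both Rust: Team A loses 8 − 4 = 4 by deviating; Team B loses 7 − 3 = 4. Product = 4·4 = 16.
At both Python: Team A loses 12 − 10 = 2 by deviating; Team B loses 9 − 7 = 2. Product = 2·2 = 4.
16 > 4, so both Rust is risk-dominant. Team A's payoff there is 8.

8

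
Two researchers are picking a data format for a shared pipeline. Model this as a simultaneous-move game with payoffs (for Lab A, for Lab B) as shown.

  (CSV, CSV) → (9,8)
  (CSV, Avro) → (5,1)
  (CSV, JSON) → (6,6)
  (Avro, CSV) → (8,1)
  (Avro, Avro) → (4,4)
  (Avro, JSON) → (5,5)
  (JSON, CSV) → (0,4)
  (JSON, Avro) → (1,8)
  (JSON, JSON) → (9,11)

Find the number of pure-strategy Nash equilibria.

2

Both CSV: Lab A gets 9 (best alternative 8); Lab B gets 8 (best alternative 6). Neither deviates — NE.
Both JSON: Lab A gets 9 (best alternative 6); Lab B gets 11 (best alternative 8). Neither deviates — NE.
Both Avro is not a NE: Lab A would switch to CSV (5 > 4).
No other cell survives both best-response checks, so there are 2 pure NE.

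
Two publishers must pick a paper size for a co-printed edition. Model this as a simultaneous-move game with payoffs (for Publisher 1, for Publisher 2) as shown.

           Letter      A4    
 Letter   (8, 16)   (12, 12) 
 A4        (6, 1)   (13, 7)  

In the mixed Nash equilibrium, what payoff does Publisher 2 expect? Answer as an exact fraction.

10

Publisher 1 mixes with probability p on Letter, chosen so Publisher 2 is indifferent: 16p + 1(1−p) = 12p + 7(1−p) gives p = 3/5.
Publisher 2's expected payoff is 16·3/5 + 1·2/5 = 10.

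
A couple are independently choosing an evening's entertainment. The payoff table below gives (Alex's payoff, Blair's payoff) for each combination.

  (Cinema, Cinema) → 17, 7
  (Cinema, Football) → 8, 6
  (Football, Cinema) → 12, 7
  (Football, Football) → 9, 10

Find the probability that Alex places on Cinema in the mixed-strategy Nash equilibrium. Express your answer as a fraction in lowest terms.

Alex's mix p on Cinema must make Blair indifferent between Cinema and Football.
Blair's payoff from Cinema: 7p + 7(1−p). From Football: 6p + 10(1−p).
Set equal: 1p = 3(1−p) → p = 3/4.

3/4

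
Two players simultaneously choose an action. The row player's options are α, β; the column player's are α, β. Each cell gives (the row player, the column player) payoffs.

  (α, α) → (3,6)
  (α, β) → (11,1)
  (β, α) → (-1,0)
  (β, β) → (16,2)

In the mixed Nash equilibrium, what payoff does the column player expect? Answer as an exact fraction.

The row player mixes with probability p on α, chosen so the column player is indifferent: 6p + 0(1−p) = 1p + 2(1−p) gives p = 2/7.
The column player's expected payoff is 6·2/7 + 0·5/7 = 12/7.

12/7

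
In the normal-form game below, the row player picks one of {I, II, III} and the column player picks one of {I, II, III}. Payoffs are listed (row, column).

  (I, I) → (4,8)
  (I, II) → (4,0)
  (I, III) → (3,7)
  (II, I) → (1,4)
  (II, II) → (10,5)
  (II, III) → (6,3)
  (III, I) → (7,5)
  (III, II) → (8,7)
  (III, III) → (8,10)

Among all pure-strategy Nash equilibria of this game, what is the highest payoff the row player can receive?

Both II is a pure NE (the row player: 10 ≥ 8; the column player: 5 ≥ 4). The row player gets 10.
Both III is a pure NE (the row player: 8 ≥ 6; the column player: 10 ≥ 7). The row player gets 8.
Every other cell has a profitable deviation for at least one player. Highest of {10, 8} is 10.

10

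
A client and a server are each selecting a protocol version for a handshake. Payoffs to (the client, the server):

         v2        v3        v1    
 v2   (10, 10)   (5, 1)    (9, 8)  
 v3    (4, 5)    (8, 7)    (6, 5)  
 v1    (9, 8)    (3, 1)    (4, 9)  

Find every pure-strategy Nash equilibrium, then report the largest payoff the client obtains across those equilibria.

Both v2 is a pure NE (the client: 10 ≥ 9; the server: 10 ≥ 8). The client gets 10.
Both v3 is a pure NE (the client: 8 ≥ 5; the server: 7 ≥ 5). The client gets 8.
Every other cell has a profitable deviation for at least one player. Highest of {10, 8} is 10.

10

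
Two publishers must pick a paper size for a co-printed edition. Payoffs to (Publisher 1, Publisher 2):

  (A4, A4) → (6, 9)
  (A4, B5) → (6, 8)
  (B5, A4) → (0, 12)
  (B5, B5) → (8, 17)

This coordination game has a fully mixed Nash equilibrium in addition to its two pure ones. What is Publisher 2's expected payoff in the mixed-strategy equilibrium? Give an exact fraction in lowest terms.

Publisher 1 mixes with probability p on A4, chosen so Publisher 2 is indifferent: 9p + 12(1−p) = 8p + 17(1−p) gives p = 5/6.
Publisher 2's expected payoff is 9·5/6 + 12·1/6 = 19/2.

19/2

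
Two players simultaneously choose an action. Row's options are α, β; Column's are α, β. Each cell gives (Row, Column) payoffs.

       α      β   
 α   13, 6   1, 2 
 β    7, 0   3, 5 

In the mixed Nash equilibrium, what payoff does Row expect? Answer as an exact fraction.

Column mixes with probability q on α, chosen so Row is indifferent: 13q + 1(1−q) = 7q + 3(1−q) gives q = 1/4.
Row's expected payoff (from either row, since indifferent) is 13·1/4 + 1·3/4 = 4.

4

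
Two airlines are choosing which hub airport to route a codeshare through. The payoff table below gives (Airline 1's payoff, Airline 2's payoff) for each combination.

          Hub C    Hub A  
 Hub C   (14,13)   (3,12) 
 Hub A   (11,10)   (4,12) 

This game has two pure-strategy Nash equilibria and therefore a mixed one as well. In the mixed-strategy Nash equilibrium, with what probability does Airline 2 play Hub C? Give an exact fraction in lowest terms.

Airline 2's mix q on Hub C must make Airline 1 indifferent between Hub C and Hub A.
Airline 1's payoff from Hub C: 14q + 3(1−q). From Hub A: 11q + 4(1−q).
Set equal: 3q = 1(1−q) → q = 1/4.

1/4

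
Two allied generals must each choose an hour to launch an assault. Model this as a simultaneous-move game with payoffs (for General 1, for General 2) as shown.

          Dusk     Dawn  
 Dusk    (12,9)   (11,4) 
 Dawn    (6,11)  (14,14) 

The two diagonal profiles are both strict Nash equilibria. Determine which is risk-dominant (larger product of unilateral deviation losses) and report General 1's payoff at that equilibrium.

At both Dusk: General 1 loses 12 − 6 = 6 by deviating; General 2 loses 9 − 4 = 5. Product = 6·5 = 30.
At both Dawn: General 1 loses 14 − 11 = 3 by deviating; General 2 loses 14 − 11 = 3. Product = 3·3 = 9.
30 > 9, so both Dusk is risk-dominant. General 1's payoff there is 12.

12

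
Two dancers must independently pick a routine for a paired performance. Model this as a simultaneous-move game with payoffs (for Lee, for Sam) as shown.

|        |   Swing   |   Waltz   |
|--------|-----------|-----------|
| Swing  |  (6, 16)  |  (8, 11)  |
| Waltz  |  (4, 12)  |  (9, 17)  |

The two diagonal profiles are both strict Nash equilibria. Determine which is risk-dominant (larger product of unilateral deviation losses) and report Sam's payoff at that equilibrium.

At both Swing: Lee loses 6 − 4 = 2 by deviating; Sam loses 16 − 11 = 5. Product = 2·5 = 10.
At both Waltz: Lee loses 9 − 8 = 1 by deviating; Sam loses 17 − 12 = 5. Product = 1·5 = 5.
10 > 5, so both Swing is risk-dominant. Sam's payoff there is 16.

16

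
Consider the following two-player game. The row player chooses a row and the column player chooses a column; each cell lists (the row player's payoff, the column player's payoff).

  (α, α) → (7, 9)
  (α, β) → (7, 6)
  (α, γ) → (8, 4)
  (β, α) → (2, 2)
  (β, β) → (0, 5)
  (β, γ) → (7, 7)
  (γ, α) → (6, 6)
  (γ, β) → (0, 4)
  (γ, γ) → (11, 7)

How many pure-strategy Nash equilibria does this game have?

2

Both α: the row player gets 7 (best alternative 6); the column player gets 9 (best alternative 6). Neither deviates — NE.
Both γ: the row player gets 11 (best alternative 8); the column player gets 7 (best alternative 6). Neither deviates — NE.
Both β is not a NE: the row player would switch to α (7 > 0).
No other cell survives both best-response checks, so there are 2 pure NE.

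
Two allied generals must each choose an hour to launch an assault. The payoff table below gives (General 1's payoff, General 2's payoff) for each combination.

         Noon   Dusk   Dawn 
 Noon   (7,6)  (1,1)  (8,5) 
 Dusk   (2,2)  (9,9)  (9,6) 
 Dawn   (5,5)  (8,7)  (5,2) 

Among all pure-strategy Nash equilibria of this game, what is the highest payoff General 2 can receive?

9

Both Noon is a pure NE (General 1: 7 ≥ 5; General 2: 6 ≥ 5). General 2 gets 6.
Both Dusk is a pure NE (General 1: 9 ≥ 8; General 2: 9 ≥ 6). General 2 gets 9.
Every other cell has a profitable deviation for at least one player. Highest of {6, 9} is 9.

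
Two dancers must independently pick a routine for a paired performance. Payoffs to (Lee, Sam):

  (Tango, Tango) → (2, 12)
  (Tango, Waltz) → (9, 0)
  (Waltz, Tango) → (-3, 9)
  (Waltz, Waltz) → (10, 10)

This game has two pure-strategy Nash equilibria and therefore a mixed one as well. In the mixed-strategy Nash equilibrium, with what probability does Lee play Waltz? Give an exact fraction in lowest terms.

12/13

Lee's mix p on Tango must make Sam indifferent between Tango and Waltz.
Sam's payoff from Tango: 12p + 9(1−p). From Waltz: 0p + 10(1−p).
Set equal: 12p = 1(1−p) → p = 1/13.
Probability on Waltz is 1 − 1/13 = 12/13.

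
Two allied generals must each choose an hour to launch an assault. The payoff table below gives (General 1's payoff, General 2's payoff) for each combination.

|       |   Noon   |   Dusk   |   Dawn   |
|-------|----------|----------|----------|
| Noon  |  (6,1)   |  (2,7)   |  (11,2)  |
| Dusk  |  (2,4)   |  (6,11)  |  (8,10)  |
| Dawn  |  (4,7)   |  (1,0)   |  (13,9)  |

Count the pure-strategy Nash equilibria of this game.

Both Dusk: General 1 gets 6 (best alternative 2); General 2 gets 11 (best alternative 10). Neither deviates — NE.
Both Dawn: General 1 gets 13 (best alternative 11); General 2 gets 9 (best alternative 7). Neither deviates — NE.
Both Noon is not a NE: General 2 would switch to Dusk (7 > 1).
No other cell survives both best-response checks, so there are 2 pure NE.

2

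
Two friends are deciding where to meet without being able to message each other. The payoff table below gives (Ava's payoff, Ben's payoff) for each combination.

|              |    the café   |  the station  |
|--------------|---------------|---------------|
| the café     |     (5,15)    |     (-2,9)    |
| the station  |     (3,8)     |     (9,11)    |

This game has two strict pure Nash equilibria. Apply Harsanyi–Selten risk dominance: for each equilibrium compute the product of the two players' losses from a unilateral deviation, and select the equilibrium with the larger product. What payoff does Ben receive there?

11

At both the café: Ava loses 5 − 3 = 2 by deviating; Ben loses 15 − 9 = 6. Product = 2·6 = 12.
At both the station: Ava loses 9 − (-2) = 11 by deviating; Ben loses 11 − 8 = 3. Product = 11·3 = 33.
33 > 12, so both the station is risk-dominant. Ben's payoff there is 11.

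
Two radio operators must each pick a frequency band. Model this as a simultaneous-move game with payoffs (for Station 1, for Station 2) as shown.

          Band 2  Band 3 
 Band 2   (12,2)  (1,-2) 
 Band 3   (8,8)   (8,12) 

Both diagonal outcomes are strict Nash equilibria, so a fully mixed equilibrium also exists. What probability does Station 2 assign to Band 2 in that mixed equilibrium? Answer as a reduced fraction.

Station 2's mix q on Band 2 must make Station 1 indifferent between Band 2 and Band 3.
Station 1's payoff from Band 2: 12q + 1(1−q). From Band 3: 8q + 8(1−q).
Set equal: 4q = 7(1−q) → q = 7/11.

7/11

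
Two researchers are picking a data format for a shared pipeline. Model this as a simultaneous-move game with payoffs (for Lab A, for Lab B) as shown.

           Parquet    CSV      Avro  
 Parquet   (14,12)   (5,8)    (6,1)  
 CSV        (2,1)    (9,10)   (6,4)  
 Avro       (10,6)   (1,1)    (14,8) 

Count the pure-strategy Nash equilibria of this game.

Both Parquet: Lab A gets 14 (best alternative 10); Lab B gets 12 (best alternative 8). Neither deviates — NE.
Both CSV: Lab A gets 9 (best alternative 5); Lab B gets 10 (best alternative 4). Neither deviates — NE.
Both Avro: Lab A gets 14 (best alternative 6); Lab B gets 8 (best alternative 6). Neither deviates — NE.
(CSV, Parquet) is not a NE: Lab A would switch to Parquet (14 > 2).
No other cell survives both best-response checks, so there are 3 pure NE.

3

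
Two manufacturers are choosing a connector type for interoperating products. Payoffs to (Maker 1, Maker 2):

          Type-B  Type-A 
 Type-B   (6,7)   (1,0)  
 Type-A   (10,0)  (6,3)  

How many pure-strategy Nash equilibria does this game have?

Both Type-A: Maker 1 gets 6 (best alternative 1); Maker 2 gets 3 (best alternative 0). Neither deviates — NE.
Both Type-B is not a NE: Maker 1 would switch to Type-A (10 > 6).
No other cell survives both best-response checks, so there is 1 pure NE.

1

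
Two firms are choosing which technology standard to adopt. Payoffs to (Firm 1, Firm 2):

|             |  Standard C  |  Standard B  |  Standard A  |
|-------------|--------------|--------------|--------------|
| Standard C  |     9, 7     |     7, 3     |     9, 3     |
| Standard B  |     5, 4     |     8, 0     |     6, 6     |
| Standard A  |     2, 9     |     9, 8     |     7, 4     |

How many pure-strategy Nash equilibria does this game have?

Both Standard C: Firm 1 gets 9 (best alternative 5); Firm 2 gets 7 (best alternative 3). Neither deviates — NE.
Both Standard A is not a NE: Firm 1 would switch to Standard C (9 > 7).
No other cell survives both best-response checks, so there is 1 pure NE.

1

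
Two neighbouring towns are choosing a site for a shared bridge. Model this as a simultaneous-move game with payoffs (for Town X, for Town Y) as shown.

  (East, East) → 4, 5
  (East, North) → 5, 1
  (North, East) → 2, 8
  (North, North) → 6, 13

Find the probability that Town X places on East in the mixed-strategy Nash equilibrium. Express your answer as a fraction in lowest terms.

5/9

Town X's mix p on East must make Town Y indifferent between East and North.
Town Y's payoff from East: 5p + 8(1−p). From North: 1p + 13(1−p).
Set equal: 4p = 5(1−p) → p = 5/9.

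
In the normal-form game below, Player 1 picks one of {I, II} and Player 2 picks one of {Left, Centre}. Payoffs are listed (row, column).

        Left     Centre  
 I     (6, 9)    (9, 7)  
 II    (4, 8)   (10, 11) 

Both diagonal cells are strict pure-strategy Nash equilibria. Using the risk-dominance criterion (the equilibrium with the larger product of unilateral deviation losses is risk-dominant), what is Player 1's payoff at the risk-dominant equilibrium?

At (I, Left): Player 1 loses 6 − 4 = 2 by deviating; Player 2 loses 9 − 7 = 2. Product = 2·2 = 4.
At (II, Centre): Player 1 loses 10 − 9 = 1 by deviating; Player 2 loses 11 − 8 = 3. Product = 1·3 = 3.
4 > 3, so (I, Left) is risk-dominant. Player 1's payoff there is 6.

6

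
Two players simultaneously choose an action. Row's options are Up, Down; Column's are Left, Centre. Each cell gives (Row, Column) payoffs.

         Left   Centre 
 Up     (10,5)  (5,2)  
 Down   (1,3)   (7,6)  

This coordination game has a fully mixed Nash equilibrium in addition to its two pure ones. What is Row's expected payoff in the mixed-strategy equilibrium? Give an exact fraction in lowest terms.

Column mixes with probability q on Left, chosen so Row is indifferent: 10q + 5(1−q) = 1q + 7(1−q) gives q = 2/11.
Row's expected payoff (from either row, since indifferent) is 10·2/11 + 5·9/11 = 65/11.

65/11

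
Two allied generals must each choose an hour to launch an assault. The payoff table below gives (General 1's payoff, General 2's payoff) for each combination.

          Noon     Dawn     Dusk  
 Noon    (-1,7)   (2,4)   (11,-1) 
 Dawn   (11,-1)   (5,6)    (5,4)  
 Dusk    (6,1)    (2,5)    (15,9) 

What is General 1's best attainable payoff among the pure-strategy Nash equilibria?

15

Both Dawn is a pure NE (General 1: 5 ≥ 2; General 2: 6 ≥ 4). General 1 gets 5.
Both Dusk is a pure NE (General 1: 15 ≥ 11; General 2: 9 ≥ 5). General 1 gets 15.
Every other cell has a profitable deviation for at least one player. Highest of {5, 15} is 15.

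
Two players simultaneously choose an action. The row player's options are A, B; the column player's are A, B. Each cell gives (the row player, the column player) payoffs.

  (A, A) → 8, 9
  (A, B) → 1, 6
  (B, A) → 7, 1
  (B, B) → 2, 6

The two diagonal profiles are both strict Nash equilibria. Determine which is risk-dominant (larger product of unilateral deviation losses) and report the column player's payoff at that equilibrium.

At both A: the row player loses 8 − 7 = 1 by deviating; the column player loses 9 − 6 = 3. Product = 1·3 = 3.
At both B: the row player loses 2 − 1 = 1 by deviating; the column player loses 6 − 1 = 5. Product = 1·5 = 5.
5 > 3, so both B is risk-dominant. The column player's payoff there is 6.

6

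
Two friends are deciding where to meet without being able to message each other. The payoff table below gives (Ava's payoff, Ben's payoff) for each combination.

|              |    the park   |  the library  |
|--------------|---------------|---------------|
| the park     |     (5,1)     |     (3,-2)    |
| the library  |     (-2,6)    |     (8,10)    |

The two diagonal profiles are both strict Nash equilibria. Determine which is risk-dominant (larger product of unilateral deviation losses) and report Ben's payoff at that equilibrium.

At both the park: Ava loses 5 − (-2) = 7 by deviating; Ben loses 1 − (-2) = 3. Product = 7·3 = 21.
At both the library: Ava loses 8 − 3 = 5 by deviating; Ben loses 10 − 6 = 4. Product = 5·4 = 20.
21 > 20, so both the park is risk-dominant. Ben's payoff there is 1.

1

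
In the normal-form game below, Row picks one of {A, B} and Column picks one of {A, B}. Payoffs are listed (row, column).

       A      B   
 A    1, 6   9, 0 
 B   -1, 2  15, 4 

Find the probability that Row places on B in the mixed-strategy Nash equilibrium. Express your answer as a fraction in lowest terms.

Row's mix p on A must make Column indifferent between A and B.
Column's payoff from A: 6p + 2(1−p). From B: 0p + 4(1−p).
Set equal: 6p = 2(1−p) → p = 2/8 = 1/4.
Probability on B is 1 − 1/4 = 3/4.

3/4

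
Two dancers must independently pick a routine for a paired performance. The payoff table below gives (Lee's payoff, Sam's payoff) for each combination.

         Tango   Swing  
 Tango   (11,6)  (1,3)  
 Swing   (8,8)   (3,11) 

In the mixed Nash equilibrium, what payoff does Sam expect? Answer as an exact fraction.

7

Lee mixes with probability p on Tango, chosen so Sam is indifferent: 6p + 8(1−p) = 3p + 11(1−p) gives p = 1/2.
Sam's expected payoff is 6·1/2 + 8·1/2 = 7.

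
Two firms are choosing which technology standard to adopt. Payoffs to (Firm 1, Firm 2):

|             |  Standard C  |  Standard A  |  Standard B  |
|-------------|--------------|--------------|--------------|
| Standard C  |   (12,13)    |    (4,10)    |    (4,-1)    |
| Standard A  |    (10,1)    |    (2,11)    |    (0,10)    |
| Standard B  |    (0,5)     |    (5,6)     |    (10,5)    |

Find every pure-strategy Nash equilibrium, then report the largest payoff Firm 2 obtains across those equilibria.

Both Standard C is a pure NE (Firm 1: 12 ≥ 10; Firm 2: 13 ≥ 10). Firm 2 gets 13.
(Standard B, Standard A) is a pure NE (Firm 1: 5 ≥ 4; Firm 2: 6 ≥ 5). Firm 2 gets 6.
Every other cell has a profitable deviation for at least one player. Highest of {13, 6} is 13.

13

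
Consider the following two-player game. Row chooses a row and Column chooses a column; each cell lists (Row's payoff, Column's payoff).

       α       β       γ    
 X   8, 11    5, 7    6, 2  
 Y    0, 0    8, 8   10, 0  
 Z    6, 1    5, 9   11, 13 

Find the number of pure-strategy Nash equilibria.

3

(X, α): Row gets 8 (best alternative 6); Column gets 11 (best alternative 7). Neither deviates — NE.
(Y, β): Row gets 8 (best alternative 5); Column gets 8 (best alternative 0). Neither deviates — NE.
(Z, γ): Row gets 11 (best alternative 10); Column gets 13 (best alternative 9). Neither deviates — NE.
(Y, γ) is not a NE: Row would switch to Z (11 > 10).
No other cell survives both best-response checks, so there are 3 pure NE.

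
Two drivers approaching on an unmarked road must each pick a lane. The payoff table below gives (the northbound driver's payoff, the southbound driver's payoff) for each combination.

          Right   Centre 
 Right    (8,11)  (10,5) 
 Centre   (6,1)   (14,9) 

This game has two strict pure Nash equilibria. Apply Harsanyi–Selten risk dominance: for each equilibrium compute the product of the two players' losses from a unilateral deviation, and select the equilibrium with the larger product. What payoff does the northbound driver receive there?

At both Right: the northbound driver loses 8 − 6 = 2 by deviating; the southbound driver loses 11 − 5 = 6. Product = 2·6 = 12.
At both Centre: the northbound driver loses 14 − 10 = 4 by deviating; the southbound driver loses 9 − 1 = 8. Product = 4·8 = 32.
32 > 12, so both Centre is risk-dominant. The northbound driver's payoff there is 14.

14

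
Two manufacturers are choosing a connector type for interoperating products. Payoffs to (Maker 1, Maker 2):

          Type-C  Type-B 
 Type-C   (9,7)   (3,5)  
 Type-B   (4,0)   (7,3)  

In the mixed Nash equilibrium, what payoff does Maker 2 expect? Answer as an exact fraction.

Maker 1 mixes with probability p on Type-C, chosen so Maker 2 is indifferent: 7p + 0(1−p) = 5p + 3(1−p) gives p = 3/5.
Maker 2's expected payoff is 7·3/5 + 0·2/5 = 21/5.

21/5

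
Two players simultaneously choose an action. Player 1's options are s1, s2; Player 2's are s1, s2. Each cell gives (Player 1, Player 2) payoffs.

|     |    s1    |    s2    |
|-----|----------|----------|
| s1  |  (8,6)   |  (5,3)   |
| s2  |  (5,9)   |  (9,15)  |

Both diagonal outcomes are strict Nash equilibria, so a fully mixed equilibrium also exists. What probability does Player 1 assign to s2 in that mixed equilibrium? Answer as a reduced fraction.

1/3

Player 1's mix p on s1 must make Player 2 indifferent between s1 and s2.
Player 2's payoff from s1: 6p + 9(1−p). From s2: 3p + 15(1−p).
Set equal: 3p = 6(1−p) → p = 6/9 = 2/3.
Probability on s2 is 1 − 2/3 = 1/3.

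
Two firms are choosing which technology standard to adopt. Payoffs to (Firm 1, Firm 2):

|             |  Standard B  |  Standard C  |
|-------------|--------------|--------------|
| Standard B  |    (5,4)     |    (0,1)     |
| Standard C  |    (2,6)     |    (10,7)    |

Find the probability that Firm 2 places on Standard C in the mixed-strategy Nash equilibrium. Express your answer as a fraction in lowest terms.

3/13

Firm 2's mix q on Standard B must make Firm 1 indifferent between Standard B and Standard C.
Firm 1's payoff from Standard B: 5q + 0(1−q). From Standard C: 2q + 10(1−q).
Set equal: 3q = 10(1−q) → q = 10/13.
Probability on Standard C is 1 − 10/13 = 3/13.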